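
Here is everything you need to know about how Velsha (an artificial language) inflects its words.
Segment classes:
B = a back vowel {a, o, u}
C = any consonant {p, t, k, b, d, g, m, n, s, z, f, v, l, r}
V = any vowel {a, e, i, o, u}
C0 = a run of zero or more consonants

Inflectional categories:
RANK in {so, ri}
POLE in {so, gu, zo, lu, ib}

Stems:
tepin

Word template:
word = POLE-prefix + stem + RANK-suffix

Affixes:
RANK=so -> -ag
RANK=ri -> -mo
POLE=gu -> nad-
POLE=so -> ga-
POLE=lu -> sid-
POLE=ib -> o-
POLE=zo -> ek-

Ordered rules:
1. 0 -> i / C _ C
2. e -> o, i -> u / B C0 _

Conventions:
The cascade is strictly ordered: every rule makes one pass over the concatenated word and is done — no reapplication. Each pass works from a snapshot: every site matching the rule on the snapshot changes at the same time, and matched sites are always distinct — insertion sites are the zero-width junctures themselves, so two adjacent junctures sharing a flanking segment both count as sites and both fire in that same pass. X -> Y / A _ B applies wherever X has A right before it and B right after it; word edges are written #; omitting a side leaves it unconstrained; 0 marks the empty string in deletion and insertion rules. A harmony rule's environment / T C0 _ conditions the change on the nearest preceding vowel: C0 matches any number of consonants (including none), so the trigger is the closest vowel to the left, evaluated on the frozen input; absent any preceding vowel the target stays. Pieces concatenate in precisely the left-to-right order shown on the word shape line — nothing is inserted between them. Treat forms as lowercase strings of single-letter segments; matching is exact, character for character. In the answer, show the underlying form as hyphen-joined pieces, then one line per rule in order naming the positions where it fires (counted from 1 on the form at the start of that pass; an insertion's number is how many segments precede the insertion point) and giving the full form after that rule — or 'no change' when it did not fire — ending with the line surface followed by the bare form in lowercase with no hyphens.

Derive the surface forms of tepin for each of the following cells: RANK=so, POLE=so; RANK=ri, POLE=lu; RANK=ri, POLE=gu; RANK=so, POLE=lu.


cell RANK=so, POLE=so:
underlying: ga-tepin-ag
1. 0 -> i / C _ C: no change
2. e -> o, i -> u / B C0 _: fires at position(s) 4: gatopinag
surface: gatopinag

cell RANK=ri, POLE=lu:
underlying: sid-tepin-mo
1. 0 -> i / C _ C: inserts after position(s) 3, 8: siditepinimo
2. e -> o, i -> u / B C0 _: no change
surface: siditepinimo

cell RANK=ri, POLE=gu:
underlying: nad-tepin-mo
1. 0 -> i / C _ C: inserts after position(s) 3, 8: naditepinimo
2. e -> o, i -> u / B C0 _: fires at position(s) 4: nadutepinimo
surface: nadutepinimo

cell RANK=so, POLE=lu:
underlying: sid-tepin-ag
1. 0 -> i / C _ C: inserts after position(s) 3: siditepinag
2. e -> o, i -> u / B C0 _: no change
surface: siditepinag


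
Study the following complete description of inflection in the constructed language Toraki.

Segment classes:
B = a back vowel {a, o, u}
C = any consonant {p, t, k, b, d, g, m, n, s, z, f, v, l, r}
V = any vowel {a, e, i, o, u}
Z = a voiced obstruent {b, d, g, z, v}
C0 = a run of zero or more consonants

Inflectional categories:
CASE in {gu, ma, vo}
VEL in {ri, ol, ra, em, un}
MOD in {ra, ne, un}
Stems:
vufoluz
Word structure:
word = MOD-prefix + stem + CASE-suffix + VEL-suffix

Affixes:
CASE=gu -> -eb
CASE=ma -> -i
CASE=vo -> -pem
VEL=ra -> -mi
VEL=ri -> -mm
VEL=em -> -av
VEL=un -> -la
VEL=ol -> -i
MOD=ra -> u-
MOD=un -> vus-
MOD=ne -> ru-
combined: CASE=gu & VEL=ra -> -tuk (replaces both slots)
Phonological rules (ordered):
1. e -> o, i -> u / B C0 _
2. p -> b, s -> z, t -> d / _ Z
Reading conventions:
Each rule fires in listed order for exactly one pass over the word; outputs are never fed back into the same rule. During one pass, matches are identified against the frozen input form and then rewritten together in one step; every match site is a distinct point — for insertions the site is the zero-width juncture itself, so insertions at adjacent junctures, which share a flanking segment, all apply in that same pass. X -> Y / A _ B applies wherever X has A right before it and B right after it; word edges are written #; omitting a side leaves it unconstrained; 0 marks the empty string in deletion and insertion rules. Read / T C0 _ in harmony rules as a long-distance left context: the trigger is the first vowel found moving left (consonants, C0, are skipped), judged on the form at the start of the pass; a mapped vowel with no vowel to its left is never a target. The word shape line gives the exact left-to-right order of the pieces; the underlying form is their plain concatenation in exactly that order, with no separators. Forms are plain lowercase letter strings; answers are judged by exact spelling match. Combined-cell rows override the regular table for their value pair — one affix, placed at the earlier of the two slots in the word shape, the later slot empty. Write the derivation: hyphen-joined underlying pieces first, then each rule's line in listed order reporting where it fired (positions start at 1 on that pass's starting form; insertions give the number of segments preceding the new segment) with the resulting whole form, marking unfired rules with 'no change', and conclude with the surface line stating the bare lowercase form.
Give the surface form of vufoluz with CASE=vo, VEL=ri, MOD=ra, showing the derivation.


underlying: u-vufoluz-pem-mm
1. e -> o, i -> u / B C0 _: fires at position(s) 10: uvufoluzpommm
2. p -> b, s -> z, t -> d / _ Z: no change
surface: uvufoluzpommm


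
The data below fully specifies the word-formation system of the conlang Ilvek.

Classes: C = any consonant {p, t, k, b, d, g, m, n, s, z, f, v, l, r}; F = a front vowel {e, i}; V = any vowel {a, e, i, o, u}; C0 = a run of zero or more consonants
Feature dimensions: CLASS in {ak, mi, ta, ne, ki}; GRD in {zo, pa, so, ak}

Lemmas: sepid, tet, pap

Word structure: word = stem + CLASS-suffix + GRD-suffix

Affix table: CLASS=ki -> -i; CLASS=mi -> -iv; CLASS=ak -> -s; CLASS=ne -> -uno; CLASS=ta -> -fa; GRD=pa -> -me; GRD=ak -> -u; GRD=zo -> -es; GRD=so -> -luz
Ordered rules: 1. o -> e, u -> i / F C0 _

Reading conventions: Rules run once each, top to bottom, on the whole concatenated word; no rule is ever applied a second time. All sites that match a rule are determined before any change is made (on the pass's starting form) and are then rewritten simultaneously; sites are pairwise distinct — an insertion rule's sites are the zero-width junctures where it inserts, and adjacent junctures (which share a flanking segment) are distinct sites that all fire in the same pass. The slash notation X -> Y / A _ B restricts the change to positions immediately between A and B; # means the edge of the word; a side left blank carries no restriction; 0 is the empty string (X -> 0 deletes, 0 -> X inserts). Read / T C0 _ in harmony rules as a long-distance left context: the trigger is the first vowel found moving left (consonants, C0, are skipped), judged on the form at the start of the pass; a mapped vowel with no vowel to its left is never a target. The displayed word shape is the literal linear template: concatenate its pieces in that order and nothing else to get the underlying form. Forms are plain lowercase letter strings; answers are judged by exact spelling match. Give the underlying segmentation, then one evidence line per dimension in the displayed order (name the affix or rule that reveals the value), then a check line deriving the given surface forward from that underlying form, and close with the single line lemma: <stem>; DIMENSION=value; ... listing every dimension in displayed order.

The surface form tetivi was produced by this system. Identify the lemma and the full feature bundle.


underlying: tet-iv-u
CLASS=mi - signalled by the affix -iv
GRD=ak - signalled by the affix -u
check: tetivu -> tetivi
lemma: tet; CLASS=mi; GRD=ak


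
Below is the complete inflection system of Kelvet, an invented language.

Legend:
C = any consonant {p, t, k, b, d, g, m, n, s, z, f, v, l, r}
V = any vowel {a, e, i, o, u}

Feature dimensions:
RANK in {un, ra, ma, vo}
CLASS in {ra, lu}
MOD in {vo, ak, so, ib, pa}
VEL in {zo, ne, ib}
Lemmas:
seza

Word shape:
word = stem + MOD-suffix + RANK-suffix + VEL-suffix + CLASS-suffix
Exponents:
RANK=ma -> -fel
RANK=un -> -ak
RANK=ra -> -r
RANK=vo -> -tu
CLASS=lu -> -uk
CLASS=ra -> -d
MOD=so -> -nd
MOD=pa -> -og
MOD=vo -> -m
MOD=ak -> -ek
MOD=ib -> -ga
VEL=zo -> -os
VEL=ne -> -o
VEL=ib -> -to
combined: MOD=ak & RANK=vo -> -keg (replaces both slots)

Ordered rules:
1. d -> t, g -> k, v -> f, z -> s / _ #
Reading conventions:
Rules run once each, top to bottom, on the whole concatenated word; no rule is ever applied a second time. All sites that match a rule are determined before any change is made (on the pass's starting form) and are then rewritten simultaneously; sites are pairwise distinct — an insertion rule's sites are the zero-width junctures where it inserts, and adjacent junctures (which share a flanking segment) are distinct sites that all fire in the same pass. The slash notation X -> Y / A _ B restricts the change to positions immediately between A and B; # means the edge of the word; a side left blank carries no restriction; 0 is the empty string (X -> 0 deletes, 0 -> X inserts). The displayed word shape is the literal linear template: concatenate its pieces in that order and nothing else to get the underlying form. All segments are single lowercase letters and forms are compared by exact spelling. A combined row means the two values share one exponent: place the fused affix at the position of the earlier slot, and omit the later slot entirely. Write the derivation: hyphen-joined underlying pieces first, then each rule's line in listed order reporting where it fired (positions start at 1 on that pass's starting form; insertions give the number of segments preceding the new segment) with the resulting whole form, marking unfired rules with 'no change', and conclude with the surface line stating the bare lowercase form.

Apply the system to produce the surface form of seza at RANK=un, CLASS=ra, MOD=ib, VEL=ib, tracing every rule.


underlying: seza-ga-ak-to-d
1. d -> t, g -> k, v -> f, z -> s / _ #: fires at position(s) 11: sezagaaktot
surface: sezagaaktot


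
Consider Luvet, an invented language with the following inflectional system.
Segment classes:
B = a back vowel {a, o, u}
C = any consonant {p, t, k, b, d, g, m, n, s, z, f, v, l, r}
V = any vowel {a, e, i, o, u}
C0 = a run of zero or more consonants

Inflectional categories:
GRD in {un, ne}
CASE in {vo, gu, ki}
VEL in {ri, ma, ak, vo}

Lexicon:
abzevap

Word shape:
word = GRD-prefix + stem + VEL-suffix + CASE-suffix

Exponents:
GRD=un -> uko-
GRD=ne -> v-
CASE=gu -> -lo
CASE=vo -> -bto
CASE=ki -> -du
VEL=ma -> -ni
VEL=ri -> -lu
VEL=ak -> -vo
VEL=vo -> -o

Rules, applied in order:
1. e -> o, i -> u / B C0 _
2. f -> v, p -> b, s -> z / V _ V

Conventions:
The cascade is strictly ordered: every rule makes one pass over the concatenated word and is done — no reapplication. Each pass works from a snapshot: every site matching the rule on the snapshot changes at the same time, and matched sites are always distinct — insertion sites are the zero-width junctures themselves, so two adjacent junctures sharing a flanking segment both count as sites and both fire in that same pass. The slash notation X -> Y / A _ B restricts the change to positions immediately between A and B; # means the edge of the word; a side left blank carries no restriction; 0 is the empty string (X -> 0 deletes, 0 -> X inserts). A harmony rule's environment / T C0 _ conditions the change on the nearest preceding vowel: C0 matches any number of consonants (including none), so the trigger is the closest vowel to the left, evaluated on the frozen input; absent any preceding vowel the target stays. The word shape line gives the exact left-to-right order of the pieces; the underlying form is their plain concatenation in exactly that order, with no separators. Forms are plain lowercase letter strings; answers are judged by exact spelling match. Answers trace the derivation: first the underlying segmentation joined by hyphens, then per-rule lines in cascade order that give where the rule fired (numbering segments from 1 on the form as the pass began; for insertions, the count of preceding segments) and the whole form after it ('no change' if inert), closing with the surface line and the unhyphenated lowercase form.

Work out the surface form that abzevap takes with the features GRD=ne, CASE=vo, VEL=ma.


underlying: v-abzevap-ni-bto
1. e -> o, i -> u / B C0 _: fires at position(s) 5, 10: vabzovapnubto
2. f -> v, p -> b, s -> z / V _ V: no change
surface: vabzovapnubto


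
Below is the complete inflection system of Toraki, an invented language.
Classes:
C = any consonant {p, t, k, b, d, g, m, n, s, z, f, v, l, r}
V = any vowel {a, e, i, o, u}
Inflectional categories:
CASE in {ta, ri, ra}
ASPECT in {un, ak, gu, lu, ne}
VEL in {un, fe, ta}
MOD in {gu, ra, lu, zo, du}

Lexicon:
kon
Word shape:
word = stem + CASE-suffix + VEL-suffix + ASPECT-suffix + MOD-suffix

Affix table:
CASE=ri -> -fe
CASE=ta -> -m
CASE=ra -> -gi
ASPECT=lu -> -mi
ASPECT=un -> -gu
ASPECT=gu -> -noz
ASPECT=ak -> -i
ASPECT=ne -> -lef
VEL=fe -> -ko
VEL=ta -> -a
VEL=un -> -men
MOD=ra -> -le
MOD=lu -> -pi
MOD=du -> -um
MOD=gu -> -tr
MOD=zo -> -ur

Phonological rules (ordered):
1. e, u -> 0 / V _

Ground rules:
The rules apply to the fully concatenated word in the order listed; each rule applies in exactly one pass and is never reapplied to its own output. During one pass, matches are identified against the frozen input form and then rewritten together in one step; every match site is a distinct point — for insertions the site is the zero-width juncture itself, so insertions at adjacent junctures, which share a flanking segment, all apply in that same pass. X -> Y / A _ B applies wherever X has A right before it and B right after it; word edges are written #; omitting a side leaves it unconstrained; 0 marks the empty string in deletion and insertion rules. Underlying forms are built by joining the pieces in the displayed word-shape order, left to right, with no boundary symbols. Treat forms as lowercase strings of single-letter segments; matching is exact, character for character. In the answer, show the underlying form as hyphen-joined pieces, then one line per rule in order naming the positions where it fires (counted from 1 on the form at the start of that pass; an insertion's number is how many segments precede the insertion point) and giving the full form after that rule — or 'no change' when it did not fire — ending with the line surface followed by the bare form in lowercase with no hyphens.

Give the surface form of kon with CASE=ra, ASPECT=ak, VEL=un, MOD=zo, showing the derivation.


underlying: kon-gi-men-i-ur
1. e, u -> 0 / V _: fires at position(s) 10: kongimenir
surface: kongimenir


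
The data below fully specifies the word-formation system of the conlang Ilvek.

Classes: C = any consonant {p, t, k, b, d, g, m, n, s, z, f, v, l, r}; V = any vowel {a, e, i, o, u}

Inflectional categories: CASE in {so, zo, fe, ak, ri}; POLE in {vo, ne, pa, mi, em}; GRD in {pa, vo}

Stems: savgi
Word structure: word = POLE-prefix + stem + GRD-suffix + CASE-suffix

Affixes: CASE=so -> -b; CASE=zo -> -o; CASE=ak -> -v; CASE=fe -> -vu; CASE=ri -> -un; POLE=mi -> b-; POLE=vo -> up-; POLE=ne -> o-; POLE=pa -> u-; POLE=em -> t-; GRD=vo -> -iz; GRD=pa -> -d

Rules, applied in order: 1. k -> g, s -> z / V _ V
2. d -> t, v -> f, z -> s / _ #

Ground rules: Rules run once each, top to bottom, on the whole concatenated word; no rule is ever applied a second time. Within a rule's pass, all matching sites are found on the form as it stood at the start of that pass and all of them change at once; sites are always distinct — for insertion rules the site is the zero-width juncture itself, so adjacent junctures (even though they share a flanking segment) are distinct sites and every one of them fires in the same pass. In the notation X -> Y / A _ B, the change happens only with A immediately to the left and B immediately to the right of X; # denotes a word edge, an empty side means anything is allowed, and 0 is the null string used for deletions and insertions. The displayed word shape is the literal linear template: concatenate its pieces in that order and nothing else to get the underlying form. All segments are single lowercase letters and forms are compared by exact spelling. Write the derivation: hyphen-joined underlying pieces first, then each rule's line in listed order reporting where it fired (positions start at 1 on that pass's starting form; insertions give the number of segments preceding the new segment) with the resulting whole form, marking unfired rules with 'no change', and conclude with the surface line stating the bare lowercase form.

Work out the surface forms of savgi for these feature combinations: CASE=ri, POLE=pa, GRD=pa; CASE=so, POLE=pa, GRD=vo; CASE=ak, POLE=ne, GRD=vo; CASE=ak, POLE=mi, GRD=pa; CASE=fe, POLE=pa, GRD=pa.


cell CASE=ri, POLE=pa, GRD=pa:
underlying: u-savgi-d-un
1. k -> g, s -> z / V _ V: fires at position(s) 2: uzavgidun
2. d -> t, v -> f, z -> s / _ #: no change
surface: uzavgidun

cell CASE=so, POLE=pa, GRD=vo:
underlying: u-savgi-iz-b
1. k -> g, s -> z / V _ V: fires at position(s) 2: uzavgiizb
2. d -> t, v -> f, z -> s / _ #: no change
surface: uzavgiizb

cell CASE=ak, POLE=ne, GRD=vo:
underlying: o-savgi-iz-v
1. k -> g, s -> z / V _ V: fires at position(s) 2: ozavgiizv
2. d -> t, v -> f, z -> s / _ #: fires at position(s) 9: ozavgiizf
surface: ozavgiizf

cell CASE=ak, POLE=mi, GRD=pa:
underlying: b-savgi-d-v
1. k -> g, s -> z / V _ V: no change
2. d -> t, v -> f, z -> s / _ #: fires at position(s) 8: bsavgidf
surface: bsavgidf

cell CASE=fe, POLE=pa, GRD=pa:
underlying: u-savgi-d-vu
1. k -> g, s -> z / V _ V: fires at position(s) 2: uzavgidvu
2. d -> t, v -> f, z -> s / _ #: no change
surface: uzavgidvu


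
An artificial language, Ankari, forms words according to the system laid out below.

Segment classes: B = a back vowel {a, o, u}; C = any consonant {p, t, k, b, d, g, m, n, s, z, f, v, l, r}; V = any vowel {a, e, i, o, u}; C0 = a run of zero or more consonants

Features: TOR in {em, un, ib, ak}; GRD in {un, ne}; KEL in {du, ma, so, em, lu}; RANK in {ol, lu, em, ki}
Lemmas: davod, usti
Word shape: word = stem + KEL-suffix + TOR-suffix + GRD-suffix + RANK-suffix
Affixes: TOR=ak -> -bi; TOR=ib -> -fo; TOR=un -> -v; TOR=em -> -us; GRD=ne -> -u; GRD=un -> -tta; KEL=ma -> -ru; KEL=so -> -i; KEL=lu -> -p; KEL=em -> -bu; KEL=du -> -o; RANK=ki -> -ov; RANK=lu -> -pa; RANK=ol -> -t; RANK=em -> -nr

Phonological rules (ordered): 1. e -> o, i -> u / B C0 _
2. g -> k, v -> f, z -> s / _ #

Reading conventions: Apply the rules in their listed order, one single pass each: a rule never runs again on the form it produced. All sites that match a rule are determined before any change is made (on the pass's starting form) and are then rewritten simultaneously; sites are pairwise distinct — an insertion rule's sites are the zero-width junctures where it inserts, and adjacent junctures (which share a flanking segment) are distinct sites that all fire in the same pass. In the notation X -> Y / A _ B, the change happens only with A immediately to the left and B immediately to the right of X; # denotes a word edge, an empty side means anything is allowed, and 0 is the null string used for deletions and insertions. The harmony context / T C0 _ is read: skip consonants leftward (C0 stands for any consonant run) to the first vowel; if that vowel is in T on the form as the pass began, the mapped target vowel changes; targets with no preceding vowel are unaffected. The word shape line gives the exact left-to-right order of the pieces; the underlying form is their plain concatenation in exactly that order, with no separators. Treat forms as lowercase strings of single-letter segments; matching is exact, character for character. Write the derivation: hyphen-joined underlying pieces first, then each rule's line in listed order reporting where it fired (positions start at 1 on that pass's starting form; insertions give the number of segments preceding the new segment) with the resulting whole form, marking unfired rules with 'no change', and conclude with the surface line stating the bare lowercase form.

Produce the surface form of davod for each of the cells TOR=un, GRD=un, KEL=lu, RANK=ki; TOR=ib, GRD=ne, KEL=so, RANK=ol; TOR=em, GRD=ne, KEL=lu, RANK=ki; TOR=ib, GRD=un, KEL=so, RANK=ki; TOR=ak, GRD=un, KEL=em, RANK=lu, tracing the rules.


cell TOR=un, GRD=un, KEL=lu, RANK=ki:
underlying: davod-p-v-tta-ov
1. e -> o, i -> u / B C0 _: no change
2. g -> k, v -> f, z -> s / _ #: fires at position(s) 12: davodpvttaof
surface: davodpvttaof

cell TOR=ib, GRD=ne, KEL=so, RANK=ol:
underlying: davod-i-fo-u-t
1. e -> o, i -> u / B C0 _: fires at position(s) 6: davodufout
2. g -> k, v -> f, z -> s / _ #: no change
surface: davodufout

cell TOR=em, GRD=ne, KEL=lu, RANK=ki:
underlying: davod-p-us-u-ov
1. e -> o, i -> u / B C0 _: no change
2. g -> k, v -> f, z -> s / _ #: fires at position(s) 11: davodpusuof
surface: davodpusuof

cell TOR=ib, GRD=un, KEL=so, RANK=ki:
underlying: davod-i-fo-tta-ov
1. e -> o, i -> u / B C0 _: fires at position(s) 6: davodufottaov
2. g -> k, v -> f, z -> s / _ #: fires at position(s) 13: davodufottaof
surface: davodufottaof

cell TOR=ak, GRD=un, KEL=em, RANK=lu:
underlying: davod-bu-bi-tta-pa
1. e -> o, i -> u / B C0 _: fires at position(s) 9: davodbubuttapa
2. g -> k, v -> f, z -> s / _ #: no change
surface: davodbubuttapa


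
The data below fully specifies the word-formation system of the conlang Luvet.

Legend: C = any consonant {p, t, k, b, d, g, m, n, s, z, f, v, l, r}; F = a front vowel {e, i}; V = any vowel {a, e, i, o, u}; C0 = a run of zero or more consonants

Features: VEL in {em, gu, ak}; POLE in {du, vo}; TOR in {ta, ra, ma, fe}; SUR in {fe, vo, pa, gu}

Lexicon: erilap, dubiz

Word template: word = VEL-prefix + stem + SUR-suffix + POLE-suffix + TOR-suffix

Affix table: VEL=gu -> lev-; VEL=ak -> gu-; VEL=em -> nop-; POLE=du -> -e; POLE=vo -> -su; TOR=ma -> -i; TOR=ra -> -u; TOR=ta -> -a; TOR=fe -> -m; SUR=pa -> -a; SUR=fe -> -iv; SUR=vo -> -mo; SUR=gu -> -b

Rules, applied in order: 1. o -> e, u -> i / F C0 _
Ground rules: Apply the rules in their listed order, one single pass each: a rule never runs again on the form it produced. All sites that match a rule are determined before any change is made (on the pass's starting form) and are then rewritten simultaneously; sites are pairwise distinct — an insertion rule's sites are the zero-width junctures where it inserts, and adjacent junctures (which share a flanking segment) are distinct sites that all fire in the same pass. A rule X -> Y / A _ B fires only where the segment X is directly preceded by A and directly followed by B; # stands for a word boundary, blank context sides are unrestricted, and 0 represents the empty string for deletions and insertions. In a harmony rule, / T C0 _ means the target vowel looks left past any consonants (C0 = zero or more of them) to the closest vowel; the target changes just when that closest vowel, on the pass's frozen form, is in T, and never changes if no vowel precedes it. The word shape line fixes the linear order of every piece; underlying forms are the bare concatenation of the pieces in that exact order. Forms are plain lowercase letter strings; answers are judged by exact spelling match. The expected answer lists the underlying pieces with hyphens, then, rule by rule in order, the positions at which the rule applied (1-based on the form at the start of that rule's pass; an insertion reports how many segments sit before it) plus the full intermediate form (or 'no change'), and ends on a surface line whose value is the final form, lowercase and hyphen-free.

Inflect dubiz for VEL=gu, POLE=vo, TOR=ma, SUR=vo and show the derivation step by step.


underlying: lev-dubiz-mo-su-i
1. o -> e, u -> i / F C0 _: fires at position(s) 5, 10: levdibizmesui
surface: levdibizmesui


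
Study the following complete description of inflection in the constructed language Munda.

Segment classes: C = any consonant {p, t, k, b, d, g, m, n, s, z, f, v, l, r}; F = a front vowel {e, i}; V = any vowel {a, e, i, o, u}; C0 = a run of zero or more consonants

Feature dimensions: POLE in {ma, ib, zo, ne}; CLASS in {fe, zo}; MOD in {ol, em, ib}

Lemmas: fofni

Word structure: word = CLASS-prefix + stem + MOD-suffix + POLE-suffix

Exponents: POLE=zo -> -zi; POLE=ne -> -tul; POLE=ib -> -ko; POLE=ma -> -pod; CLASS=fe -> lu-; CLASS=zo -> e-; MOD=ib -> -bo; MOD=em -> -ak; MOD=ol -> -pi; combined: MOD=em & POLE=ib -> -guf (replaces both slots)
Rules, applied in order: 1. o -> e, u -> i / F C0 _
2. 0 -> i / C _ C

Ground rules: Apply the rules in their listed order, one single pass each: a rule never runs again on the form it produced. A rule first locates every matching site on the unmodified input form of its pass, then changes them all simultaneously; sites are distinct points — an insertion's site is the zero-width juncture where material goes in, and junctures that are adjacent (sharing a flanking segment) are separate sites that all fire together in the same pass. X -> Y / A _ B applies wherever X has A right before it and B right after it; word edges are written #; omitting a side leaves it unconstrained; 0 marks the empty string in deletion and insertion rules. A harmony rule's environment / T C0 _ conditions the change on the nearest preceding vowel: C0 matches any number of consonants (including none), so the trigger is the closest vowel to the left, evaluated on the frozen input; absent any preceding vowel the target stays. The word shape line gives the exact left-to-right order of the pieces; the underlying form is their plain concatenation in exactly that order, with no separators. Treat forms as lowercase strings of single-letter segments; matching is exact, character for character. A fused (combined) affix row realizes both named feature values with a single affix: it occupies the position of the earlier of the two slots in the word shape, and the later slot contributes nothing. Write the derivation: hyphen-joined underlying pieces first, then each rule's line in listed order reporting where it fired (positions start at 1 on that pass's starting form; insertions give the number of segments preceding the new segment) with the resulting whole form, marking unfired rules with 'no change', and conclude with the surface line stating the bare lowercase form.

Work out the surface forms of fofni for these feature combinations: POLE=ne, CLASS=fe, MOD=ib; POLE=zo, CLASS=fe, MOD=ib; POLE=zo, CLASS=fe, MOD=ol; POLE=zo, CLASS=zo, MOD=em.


cell POLE=ne, CLASS=fe, MOD=ib:
underlying: lu-fofni-bo-tul
1. o -> e, u -> i / F C0 _: fires at position(s) 9: lufofnibetul
2. 0 -> i / C _ C: inserts after position(s) 5: lufofinibetul
surface: lufofinibetul

cell POLE=zo, CLASS=fe, MOD=ib:
underlying: lu-fofni-bo-zi
1. o -> e, u -> i / F C0 _: fires at position(s) 9: lufofnibezi
2. 0 -> i / C _ C: inserts after position(s) 5: lufofinibezi
surface: lufofinibezi

cell POLE=zo, CLASS=fe, MOD=ol:
underlying: lu-fofni-pi-zi
1. o -> e, u -> i / F C0 _: no change
2. 0 -> i / C _ C: inserts after position(s) 5: lufofinipizi
surface: lufofinipizi

cell POLE=zo, CLASS=zo, MOD=em:
underlying: e-fofni-ak-zi
1. o -> e, u -> i / F C0 _: fires at position(s) 3: efefniakzi
2. 0 -> i / C _ C: inserts after position(s) 4, 8: efefiniakizi
surface: efefiniakizi


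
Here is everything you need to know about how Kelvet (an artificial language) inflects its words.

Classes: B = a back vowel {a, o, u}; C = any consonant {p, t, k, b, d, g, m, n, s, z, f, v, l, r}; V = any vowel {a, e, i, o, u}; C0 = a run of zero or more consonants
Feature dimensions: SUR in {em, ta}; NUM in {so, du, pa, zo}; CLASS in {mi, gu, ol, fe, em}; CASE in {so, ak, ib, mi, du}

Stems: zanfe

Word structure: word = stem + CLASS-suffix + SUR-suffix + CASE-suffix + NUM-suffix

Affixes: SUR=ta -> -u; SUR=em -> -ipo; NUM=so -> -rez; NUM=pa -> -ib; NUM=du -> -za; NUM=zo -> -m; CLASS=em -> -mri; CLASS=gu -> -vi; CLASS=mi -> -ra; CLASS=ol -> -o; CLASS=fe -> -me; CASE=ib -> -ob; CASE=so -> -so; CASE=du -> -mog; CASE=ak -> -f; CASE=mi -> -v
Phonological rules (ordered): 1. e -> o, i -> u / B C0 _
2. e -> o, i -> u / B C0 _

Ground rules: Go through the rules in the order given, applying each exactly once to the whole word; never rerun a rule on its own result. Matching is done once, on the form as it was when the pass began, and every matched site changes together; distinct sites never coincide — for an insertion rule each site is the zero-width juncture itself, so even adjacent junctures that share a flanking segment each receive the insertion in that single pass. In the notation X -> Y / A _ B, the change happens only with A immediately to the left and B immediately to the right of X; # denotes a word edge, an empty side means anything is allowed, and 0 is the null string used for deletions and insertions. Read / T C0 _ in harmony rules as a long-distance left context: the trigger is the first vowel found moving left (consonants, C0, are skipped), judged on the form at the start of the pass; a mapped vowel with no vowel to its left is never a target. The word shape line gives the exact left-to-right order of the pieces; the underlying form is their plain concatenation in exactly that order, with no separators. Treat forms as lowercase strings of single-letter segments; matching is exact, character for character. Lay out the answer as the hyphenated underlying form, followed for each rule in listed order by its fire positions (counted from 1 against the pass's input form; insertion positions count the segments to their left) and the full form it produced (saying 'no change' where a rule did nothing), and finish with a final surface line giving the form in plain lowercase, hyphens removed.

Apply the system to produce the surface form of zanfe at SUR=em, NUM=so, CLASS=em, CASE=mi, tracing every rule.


underlying: zanfe-mri-ipo-v-rez
1. e -> o, i -> u / B C0 _: fires at position(s) 5, 14: zanfomriipovroz
2. e -> o, i -> u / B C0 _: fires at position(s) 8: zanfomruipovroz
surface: zanfomruipovroz


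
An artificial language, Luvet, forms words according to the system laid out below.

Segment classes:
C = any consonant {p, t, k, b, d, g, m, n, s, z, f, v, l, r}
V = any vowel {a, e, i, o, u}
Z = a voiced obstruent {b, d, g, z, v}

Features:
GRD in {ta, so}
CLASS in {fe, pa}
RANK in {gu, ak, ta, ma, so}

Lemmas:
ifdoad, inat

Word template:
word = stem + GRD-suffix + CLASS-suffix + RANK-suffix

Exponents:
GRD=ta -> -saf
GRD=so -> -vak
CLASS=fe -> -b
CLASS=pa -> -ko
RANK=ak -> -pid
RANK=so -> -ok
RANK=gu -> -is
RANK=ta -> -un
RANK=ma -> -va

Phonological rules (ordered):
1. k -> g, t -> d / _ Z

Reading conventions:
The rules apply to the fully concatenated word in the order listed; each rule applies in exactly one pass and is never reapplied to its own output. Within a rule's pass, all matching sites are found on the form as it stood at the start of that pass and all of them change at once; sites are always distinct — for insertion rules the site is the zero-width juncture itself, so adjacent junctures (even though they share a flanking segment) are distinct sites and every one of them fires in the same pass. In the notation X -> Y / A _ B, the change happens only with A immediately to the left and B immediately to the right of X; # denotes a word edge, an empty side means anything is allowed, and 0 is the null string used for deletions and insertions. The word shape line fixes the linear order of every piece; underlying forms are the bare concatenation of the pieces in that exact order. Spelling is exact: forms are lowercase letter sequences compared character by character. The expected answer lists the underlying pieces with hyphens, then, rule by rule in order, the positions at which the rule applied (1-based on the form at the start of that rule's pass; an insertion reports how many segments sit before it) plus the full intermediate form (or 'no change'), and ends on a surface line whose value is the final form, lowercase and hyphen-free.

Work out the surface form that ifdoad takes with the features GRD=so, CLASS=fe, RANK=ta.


underlying: ifdoad-vak-b-un
1. k -> g, t -> d / _ Z: fires at position(s) 9: ifdoadvagbun
surface: ifdoadvagbun


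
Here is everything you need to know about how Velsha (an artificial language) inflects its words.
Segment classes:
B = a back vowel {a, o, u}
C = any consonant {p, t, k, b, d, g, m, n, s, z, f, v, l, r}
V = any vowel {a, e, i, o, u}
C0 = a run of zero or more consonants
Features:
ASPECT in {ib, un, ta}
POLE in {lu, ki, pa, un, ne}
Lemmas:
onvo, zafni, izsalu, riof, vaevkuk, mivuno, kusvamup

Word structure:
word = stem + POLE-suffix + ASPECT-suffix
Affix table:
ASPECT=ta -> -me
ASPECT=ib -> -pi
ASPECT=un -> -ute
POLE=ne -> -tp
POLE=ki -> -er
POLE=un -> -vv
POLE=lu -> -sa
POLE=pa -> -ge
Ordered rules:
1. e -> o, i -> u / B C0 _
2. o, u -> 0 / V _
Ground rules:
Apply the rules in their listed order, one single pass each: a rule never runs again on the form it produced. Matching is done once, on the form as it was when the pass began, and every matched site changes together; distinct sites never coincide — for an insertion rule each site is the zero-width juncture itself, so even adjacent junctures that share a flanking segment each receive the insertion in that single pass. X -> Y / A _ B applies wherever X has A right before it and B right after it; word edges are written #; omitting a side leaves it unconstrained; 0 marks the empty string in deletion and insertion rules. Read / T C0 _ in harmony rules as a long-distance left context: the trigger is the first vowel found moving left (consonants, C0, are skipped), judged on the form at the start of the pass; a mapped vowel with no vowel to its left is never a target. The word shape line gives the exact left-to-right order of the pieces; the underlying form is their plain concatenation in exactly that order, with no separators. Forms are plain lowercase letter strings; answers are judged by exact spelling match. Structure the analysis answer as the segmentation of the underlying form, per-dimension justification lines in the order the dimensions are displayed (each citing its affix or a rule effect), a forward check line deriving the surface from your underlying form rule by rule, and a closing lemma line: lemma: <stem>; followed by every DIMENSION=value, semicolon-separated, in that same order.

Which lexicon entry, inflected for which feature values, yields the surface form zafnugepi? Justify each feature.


underlying: zafni-ge-pi
ASPECT=ib - signalled by the affix -pi
POLE=pa - signalled by the affix -ge
check: zafnigepi -> zafnugepi -> zafnugepi
lemma: zafni; ASPECT=ib; POLE=pa


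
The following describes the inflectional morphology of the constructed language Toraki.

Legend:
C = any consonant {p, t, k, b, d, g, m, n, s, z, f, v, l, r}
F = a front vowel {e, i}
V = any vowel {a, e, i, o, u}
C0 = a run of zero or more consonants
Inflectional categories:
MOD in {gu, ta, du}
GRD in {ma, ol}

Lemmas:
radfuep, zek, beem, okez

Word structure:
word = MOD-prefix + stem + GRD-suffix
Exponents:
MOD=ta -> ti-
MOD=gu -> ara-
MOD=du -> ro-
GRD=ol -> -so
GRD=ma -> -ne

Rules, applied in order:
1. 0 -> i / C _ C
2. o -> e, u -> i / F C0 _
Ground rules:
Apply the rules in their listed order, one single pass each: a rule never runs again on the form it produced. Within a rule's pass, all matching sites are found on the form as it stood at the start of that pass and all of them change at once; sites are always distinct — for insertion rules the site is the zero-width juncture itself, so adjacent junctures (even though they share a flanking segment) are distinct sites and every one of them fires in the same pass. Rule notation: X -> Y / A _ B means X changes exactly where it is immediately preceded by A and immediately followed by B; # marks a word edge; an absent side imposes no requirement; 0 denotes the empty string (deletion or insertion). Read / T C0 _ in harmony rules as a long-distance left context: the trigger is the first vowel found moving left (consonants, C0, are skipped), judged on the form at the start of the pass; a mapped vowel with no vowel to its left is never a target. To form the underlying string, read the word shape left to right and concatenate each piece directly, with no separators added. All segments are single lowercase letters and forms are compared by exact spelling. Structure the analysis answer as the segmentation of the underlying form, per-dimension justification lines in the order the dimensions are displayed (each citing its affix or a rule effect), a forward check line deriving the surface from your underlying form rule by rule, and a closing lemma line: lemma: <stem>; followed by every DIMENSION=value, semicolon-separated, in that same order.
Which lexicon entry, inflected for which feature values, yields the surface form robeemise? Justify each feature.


underlying: ro-beem-so
MOD=du - signalled by the affix ro-
GRD=ol - signalled by the affix -so
check: robeemso -> robeemiso -> robeemise
lemma: beem; MOD=du; GRD=ol


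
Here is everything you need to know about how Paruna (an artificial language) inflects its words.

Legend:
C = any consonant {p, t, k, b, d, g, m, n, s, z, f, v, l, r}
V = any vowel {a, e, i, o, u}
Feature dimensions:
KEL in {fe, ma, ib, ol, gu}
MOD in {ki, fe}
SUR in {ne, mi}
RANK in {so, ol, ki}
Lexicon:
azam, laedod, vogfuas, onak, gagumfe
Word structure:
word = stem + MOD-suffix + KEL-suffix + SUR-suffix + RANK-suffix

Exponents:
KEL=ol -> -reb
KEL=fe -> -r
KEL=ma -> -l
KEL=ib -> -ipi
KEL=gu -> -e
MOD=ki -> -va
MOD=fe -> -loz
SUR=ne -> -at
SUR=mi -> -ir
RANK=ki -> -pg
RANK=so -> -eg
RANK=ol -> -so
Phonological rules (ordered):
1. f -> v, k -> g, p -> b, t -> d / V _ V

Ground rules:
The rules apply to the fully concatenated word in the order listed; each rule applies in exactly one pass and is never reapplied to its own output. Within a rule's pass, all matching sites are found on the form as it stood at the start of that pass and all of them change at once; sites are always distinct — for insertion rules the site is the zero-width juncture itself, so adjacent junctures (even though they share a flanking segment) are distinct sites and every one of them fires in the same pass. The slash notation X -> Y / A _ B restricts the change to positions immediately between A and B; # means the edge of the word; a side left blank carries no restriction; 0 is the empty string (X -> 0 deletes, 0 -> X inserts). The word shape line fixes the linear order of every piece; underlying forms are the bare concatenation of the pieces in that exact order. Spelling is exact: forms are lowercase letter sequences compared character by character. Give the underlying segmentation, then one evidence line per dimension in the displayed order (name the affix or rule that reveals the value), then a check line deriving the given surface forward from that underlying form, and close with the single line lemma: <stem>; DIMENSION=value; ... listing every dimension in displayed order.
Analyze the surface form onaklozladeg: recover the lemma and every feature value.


underlying: onak-loz-l-at-eg
KEL=ma - signalled by the affix -l
MOD=fe - signalled by the affix -loz
SUR=ne - signalled by the affix -at
RANK=so - signalled by the affix -eg
check: onaklozlateg -> onaklozladeg
lemma: onak; KEL=ma; MOD=fe; SUR=ne; RANK=so


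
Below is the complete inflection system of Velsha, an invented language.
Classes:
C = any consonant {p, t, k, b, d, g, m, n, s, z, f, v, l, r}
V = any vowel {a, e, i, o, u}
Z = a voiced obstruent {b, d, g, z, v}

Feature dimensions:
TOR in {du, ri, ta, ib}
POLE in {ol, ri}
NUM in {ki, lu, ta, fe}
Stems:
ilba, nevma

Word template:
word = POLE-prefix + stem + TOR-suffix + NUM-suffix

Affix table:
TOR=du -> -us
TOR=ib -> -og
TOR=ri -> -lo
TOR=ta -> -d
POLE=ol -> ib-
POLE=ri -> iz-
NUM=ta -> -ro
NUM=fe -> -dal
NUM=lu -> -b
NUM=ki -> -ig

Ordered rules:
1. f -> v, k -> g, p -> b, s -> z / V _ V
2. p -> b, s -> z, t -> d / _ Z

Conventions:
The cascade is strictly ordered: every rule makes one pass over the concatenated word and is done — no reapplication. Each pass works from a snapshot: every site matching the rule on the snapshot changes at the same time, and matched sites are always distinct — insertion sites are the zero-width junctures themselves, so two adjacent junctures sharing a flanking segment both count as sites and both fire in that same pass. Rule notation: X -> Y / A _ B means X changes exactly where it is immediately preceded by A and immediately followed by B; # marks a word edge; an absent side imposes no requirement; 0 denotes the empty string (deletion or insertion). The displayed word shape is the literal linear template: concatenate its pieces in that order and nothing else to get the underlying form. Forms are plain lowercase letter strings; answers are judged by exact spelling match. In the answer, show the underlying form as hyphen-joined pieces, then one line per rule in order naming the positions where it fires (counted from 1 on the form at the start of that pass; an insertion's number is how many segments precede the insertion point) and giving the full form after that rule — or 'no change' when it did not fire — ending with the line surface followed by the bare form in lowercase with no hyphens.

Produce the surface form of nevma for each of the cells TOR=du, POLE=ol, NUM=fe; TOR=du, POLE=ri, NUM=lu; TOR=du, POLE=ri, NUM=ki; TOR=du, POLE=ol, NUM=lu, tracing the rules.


cell TOR=du, POLE=ol, NUM=fe:
underlying: ib-nevma-us-dal
1. f -> v, k -> g, p -> b, s -> z / V _ V: no change
2. p -> b, s -> z, t -> d / _ Z: fires at position(s) 9: ibnevmauzdal
surface: ibnevmauzdal

cell TOR=du, POLE=ri, NUM=lu:
underlying: iz-nevma-us-b
1. f -> v, k -> g, p -> b, s -> z / V _ V: no change
2. p -> b, s -> z, t -> d / _ Z: fires at position(s) 9: iznevmauzb
surface: iznevmauzb

cell TOR=du, POLE=ri, NUM=ki:
underlying: iz-nevma-us-ig
1. f -> v, k -> g, p -> b, s -> z / V _ V: fires at position(s) 9: iznevmauzig
2. p -> b, s -> z, t -> d / _ Z: no change
surface: iznevmauzig

cell TOR=du, POLE=ol, NUM=lu:
underlying: ib-nevma-us-b
1. f -> v, k -> g, p -> b, s -> z / V _ V: no change
2. p -> b, s -> z, t -> d / _ Z: fires at position(s) 9: ibnevmauzb
surface: ibnevmauzb
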